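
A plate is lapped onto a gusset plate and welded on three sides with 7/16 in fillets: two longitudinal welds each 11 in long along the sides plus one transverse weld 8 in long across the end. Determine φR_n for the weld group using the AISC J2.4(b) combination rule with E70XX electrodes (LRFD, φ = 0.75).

E70XX → F_EXX = 70 ksi.
t_e = 0.707 × 0.4375 = 0.3093 in.
R_nwl = 0.6 × 70 × 0.3093 × 22 = 285.8 kip (longitudinal, 2 welds).
R_nwt = 0.6 × 70 × 0.3093 × 8 = 103.9 kip (transverse, base value).
(i) R_nwl + R_nwt = 389.7 kip; (ii) 0.85 R_nwl + 1.5 R_nwt = 398.8 kip.
R_n = max = 398.8 kip [governs: (ii)]; φR_n = 299.1 kip.

φR_n ≈ 299 kip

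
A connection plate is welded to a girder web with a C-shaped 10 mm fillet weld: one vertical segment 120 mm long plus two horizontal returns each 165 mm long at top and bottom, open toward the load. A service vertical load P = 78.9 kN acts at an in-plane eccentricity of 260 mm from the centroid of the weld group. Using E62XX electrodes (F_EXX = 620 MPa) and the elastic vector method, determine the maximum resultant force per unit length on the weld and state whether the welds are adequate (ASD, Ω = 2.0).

Total weld length L_w = 450 mm. Treat welds as unit-width lines.
Centroid: x̄ = 2×165×82.5 / 450 = 60.5 mm from the vertical weld.
Polar moment about centroid: J = I_x + I_y = [120³/12 + 2×165×60²] + [120×60.5² + 2(165³/12 + 165×22²)] = 2680000 mm³.
Direct shear f_v = P/L_w = 78.9×10³ / 450 = 175.3 N/mm (vertical).
Torsion M = P·e = 78.9×10³ × 260 = 20514000 N·mm.
Critical point at (x, y) = (104.5, 60) from centroid. f_tx = M·y/J = 459.3 N/mm; f_ty = M·x/J = 800 N/mm.
Resultant f_max = √[f_tx² + (f_v + f_ty)²] = √[459.3² + (175.3 + 800)²] = 1078 N/mm.
Capacity per unit length: r_n/Ω = (1/2.0) × 0.6 × 620 × (0.707 × 10) = 1315 N/mm.
1078 ≤ 1315 → adequate.

f_max ≈ 1080 N/mm; adequate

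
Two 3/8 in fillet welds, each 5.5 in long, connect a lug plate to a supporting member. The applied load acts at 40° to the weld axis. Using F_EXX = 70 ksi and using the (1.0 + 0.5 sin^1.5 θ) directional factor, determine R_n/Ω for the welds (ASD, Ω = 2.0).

t_e = 0.707 × 0.375 = 0.2651 in; A_we = 0.2651 × 11 = 2.916 in².
Directional factor: 1.0 + 0.5 sin^1.5(40°) = 1.258.
F_nw = 0.6 × 70 × 1.258 = 52.82 ksi.
R_n/Ω = (52.82 × 2.916) / 2.0 = 77.02 kips.

R_n/Ω ≈ 77 kips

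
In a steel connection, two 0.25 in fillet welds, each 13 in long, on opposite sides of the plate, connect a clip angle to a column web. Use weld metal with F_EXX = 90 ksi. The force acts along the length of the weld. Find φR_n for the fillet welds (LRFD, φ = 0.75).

φR_n ≈ 186 kips

Effective throat t_e = 0.707 × 0.25 = 0.1767 in.
Total length L = 26 in; A_we = 0.1767 × 26 = 4.595 in².
F_nw = 0.6 F_EXX = 0.6 × 90 = 54 ksi.
φR_n = 0.75 × 54 × 4.595 = 186.1 kips.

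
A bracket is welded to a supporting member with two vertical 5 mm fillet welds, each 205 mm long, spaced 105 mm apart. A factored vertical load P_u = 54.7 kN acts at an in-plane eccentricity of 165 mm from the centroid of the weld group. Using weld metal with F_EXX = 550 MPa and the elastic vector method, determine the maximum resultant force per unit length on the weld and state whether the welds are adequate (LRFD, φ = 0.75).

Total weld length L_w = 410 mm. Treat welds as unit-width lines.
Polar moment about centroid: J = 2[d³/12 + d(b/2)²] = 2[205³/12 + 205×52.5²] = 2566000 mm³.
Direct shear f_v = P/L_w = 54.7×10³ / 410 = 133.4 N/mm (vertical).
Torsion M = P·e = 54.7×10³ × 165 = 9025500 N·mm.
Critical point at (x, y) = (52.5, 102.5) from centroid. f_tx = M·y/J = 360.5 N/mm; f_ty = M·x/J = 184.7 N/mm.
Resultant f_max = √[f_tx² + (f_v + f_ty)²] = √[360.5² + (133.4 + 184.7)²] = 480.8 N/mm.
Capacity per unit length: φr_n = 0.75 × 0.6 × 550 × (0.707 × 5) = 874.9 N/mm.
480.8 ≤ 874.9 → adequate.

f_max ≈ 481 N/mm; adequate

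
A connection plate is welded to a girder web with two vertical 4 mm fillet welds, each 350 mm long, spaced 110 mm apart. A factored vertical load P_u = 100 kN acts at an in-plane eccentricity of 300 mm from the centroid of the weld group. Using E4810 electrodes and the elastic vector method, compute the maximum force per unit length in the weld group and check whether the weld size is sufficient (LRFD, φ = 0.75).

f_max ≈ 651 N/mm; NOT adequate

E48XX → F_EXX = 480 MPa.
Total weld length L_w = 700 mm. Treat welds as unit-width lines.
Polar moment about centroid: J = 2[d³/12 + d(b/2)²] = 2[350³/12 + 350×55²] = 9263000 mm³.
Direct shear f_v = P/L_w = 100×10³ / 700 = 142.9 N/mm (vertical).
Torsion M = P·e = 100×10³ × 300 = 30000000 N·mm.
Critical point at (x, y) = (55, 175) from centroid. f_tx = M·y/J = 566.8 N/mm; f_ty = M·x/J = 178.1 N/mm.
Resultant f_max = √[f_tx² + (f_v + f_ty)²] = √[566.8² + (142.9 + 178.1)²] = 651.3 N/mm.
Capacity per unit length: φr_n = 0.75 × 0.6 × 480 × (0.707 × 4) = 610.8 N/mm.
651.3 > 610.8 → NOT adequate.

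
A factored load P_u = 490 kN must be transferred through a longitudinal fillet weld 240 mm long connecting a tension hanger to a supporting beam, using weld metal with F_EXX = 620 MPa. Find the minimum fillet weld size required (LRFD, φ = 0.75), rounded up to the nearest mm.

Total weld length L = 240 mm.
Required throat t_e = P_u / (φ × 0.6 F_EXX × L) = 490 / (0.75 × 0.6 × 620 × 240 × 10⁻³) = 7.318 mm.
Required leg w = t_e / 0.707 = 10.35 mm → use 11 mm.

w = 11 mm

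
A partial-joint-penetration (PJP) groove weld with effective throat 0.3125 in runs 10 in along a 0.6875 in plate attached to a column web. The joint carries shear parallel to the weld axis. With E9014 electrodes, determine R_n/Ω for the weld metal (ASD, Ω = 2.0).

R_n/Ω ≈ 84.4 kip

E90XX → F_EXX = 90 ksi.
Effective throat (given) t_e = 0.3125 in.
A_we = 0.3125 × 10 = 3.125 in².
F_nw = 0.6 F_EXX = 54 ksi.
R_n/Ω = (54 × 3.125) / 2.0 = 84.38 kip.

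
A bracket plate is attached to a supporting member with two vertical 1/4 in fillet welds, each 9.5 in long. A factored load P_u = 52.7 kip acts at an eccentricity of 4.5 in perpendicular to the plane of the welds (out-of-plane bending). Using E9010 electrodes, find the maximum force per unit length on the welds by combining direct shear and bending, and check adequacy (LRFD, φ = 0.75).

E90XX → F_EXX = 90 ksi.
L_w = 2 × 9.5 = 19 in; section modulus (unit throat) S = 2 × L²/6 = 30.08 in².
Direct shear f_v = P/L_w = 52.7/19 = 2.774 kip/in.
Moment M = P × e = 52.7 × 4.5 = 237.15 kip·in; bending f_b = M/S = 7.883 kip/in.
f_max = √(f_v² + f_b²) = √(2.774² + 7.883²) = 8.357 kip/in.
φr_n = 0.75 × 0.6 × 90 × (0.707 × 0.25) = 7.158 kip/in → NOT adequate.

f_max ≈ 8.36 kip/in; NOT adequate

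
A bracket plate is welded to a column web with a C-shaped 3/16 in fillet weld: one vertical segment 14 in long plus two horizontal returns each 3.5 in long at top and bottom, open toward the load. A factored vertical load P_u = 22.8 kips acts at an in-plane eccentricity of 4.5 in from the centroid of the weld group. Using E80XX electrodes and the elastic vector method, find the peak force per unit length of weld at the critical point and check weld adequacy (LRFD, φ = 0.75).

f_max ≈ 2 kip/in; adequate

E80XX → F_EXX = 80 ksi.
Total weld length L_w = 21 in. Treat welds as unit-width lines.
Centroid: x̄ = 2×3.5×1.75 / 21 = 0.5833 in from the vertical weld.
Polar moment about centroid: J = I_x + I_y = [14³/12 + 2×3.5×7²] + [14×0.5833² + 2(3.5³/12 + 3.5×1.167²)] = 593.1 in³.
Direct shear f_v = P/L_w = 22.8 / 21 = 1.086 kip/in (vertical).
Torsion M = P·e = 22.8 × 4.5 = 102.6 kip·in.
Critical point at (x, y) = (2.917, 7) from centroid. f_tx = M·y/J = 1.211 kip/in; f_ty = M·x/J = 0.5045 kip/in.
Resultant f_max = √[f_tx² + (f_v + f_ty)²] = √[1.211² + (1.086 + 0.5045)²] = 1.999 kip/in.
Capacity per unit length: φr_n = 0.75 × 0.6 × 80 × (0.707 × 0.1875) = 4.772 kip/in.
1.999 ≤ 4.772 → adequate.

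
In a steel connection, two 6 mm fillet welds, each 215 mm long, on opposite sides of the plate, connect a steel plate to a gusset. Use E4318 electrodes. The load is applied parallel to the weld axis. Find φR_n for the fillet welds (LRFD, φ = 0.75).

E43XX → F_EXX = 430 MPa.
Effective throat t_e = 0.707 × 6 = 4.242 mm.
Total length L = 430 mm; A_we = 4.242 × 430 = 1824 mm².
F_nw = 0.6 F_EXX = 0.6 × 430 = 258 MPa.
φR_n = 0.75 × 258 × 1824 × 10⁻³ = 353 kN.

φR_n ≈ 353 kN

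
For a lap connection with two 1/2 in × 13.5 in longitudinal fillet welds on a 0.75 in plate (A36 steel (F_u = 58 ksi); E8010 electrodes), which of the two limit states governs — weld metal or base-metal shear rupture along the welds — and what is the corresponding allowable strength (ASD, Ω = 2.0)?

R_n/Ω ≈ 229 kip (weld metal governs)

E80XX → F_EXX = 80 ksi.
t_e = 0.707 × 0.5 = 0.3535 in; L = 27 in.
Weld metal: R_n/Ω = (1/2.0) × 0.6 × 80 × 0.3535 × 27 = 229.1 kip.
Base metal (shear rupture): R_n/Ω = (1/2.0) × 0.6 × 58 × 0.75 × 27 = 352.3 kip.
Governing: weld metal.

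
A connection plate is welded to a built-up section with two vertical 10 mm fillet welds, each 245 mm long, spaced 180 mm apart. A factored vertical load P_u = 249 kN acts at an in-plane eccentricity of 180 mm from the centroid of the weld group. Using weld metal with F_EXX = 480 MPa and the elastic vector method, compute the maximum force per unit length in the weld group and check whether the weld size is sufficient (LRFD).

Total weld length L_w = 490 mm. Treat welds as unit-width lines.
Polar moment about centroid: J = 2[d³/12 + d(b/2)²] = 2[245³/12 + 245×90²] = 6420000 mm³.
Direct shear f_v = P/L_w = 249×10³ / 490 = 508.2 N/mm (vertical).
Torsion M = P·e = 249×10³ × 180 = 44820000 N·mm.
Critical point at (x, y) = (90, 122.5) from centroid. f_tx = M·y/J = 855.2 N/mm; f_ty = M·x/J = 628.3 N/mm.
Resultant f_max = √[f_tx² + (f_v + f_ty)²] = √[855.2² + (508.2 + 628.3)²] = 1422 N/mm.
Capacity per unit length: φr_n = 0.75 × 0.6 × 480 × (0.707 × 10) = 1527 N/mm.
1422 ≤ 1527 → adequate.

f_max ≈ 1420 N/mm; adequate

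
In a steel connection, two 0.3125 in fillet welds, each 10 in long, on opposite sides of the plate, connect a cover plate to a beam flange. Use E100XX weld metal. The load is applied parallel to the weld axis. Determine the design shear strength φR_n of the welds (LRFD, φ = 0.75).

E100XX → F_EXX = 100 ksi.
Effective throat t_e = 0.707 × 0.3125 = 0.2209 in.
Total length L = 20 in; A_we = 0.2209 × 20 = 4.419 in².
F_nw = 0.6 F_EXX = 0.6 × 100 = 60 ksi.
φR_n = 0.75 × 60 × 4.419 = 198.8 kips.

φR_n ≈ 199 kips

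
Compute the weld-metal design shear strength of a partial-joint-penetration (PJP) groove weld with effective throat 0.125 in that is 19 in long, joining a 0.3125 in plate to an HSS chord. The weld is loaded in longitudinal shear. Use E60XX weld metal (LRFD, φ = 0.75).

φR_n ≈ 64.1 kips

E60XX → F_EXX = 60 ksi.
Effective throat (given) t_e = 0.125 in.
A_we = 0.125 × 19 = 2.375 in².
F_nw = 0.6 F_EXX = 36 ksi.
φR_n = 0.75 × 36 × 2.375 = 64.12 kips.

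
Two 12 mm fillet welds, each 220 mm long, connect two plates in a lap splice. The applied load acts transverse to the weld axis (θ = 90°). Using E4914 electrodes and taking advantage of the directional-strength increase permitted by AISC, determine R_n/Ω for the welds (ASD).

R_n/Ω ≈ 823 kN

E49XX → F_EXX = 490 MPa.
t_e = 0.707 × 12 = 8.484 mm; A_we = 8.484 × 440 = 3733 mm².
Directional factor: 1.0 + 0.5 sin^1.5(90°) = 1.5.
F_nw = 0.6 × 490 × 1.5 = 441 MPa.
R_n/Ω = (441 × 3733) / 2.0 × 10⁻³ = 823.1 kN.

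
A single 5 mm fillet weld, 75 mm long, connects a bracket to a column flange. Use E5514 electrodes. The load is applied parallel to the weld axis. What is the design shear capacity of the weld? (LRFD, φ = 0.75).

E55XX → F_EXX = 550 MPa.
Effective throat t_e = 0.707 × 5 = 3.535 mm.
Total length L = 75 mm; A_we = 3.535 × 75 = 265.1 mm².
F_nw = 0.6 F_EXX = 0.6 × 550 = 330 MPa.
φR_n = 0.75 × 330 × 265.1 × 10⁻³ = 65.62 kN.

φR_n ≈ 65.6 kN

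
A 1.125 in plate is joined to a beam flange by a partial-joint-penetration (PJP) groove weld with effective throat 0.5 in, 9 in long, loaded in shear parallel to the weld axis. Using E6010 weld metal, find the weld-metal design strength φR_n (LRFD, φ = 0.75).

φR_n ≈ 122 kips

E60XX → F_EXX = 60 ksi.
Effective throat (given) t_e = 0.5 in.
A_we = 0.5 × 9 = 4.5 in².
F_nw = 0.6 F_EXX = 36 ksi.
φR_n = 0.75 × 36 × 4.5 = 121.5 kips.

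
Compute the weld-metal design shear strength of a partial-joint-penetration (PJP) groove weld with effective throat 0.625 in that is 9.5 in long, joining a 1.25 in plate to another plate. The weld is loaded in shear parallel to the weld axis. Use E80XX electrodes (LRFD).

E80XX → F_EXX = 80 ksi.
Effective throat (given) t_e = 0.625 in.
A_we = 0.625 × 9.5 = 5.938 in².
F_nw = 0.6 F_EXX = 48 ksi.
φR_n = 0.75 × 48 × 5.938 = 213.8 kip.

φR_n ≈ 214 kip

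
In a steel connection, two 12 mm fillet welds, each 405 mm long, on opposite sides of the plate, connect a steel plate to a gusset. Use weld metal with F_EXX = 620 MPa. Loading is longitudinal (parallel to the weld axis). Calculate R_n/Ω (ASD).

R_n/Ω ≈ 1280 kN

Effective throat t_e = 0.707 × 12 = 8.484 mm.
Total length L = 810 mm; A_we = 8.484 × 810 = 6872 mm².
F_nw = 0.6 F_EXX = 0.6 × 620 = 372 MPa.
R_n = 372 × 6872 × 10⁻³ = 2556 kN; R_n/Ω = 2556/2.0 = 1278 kN.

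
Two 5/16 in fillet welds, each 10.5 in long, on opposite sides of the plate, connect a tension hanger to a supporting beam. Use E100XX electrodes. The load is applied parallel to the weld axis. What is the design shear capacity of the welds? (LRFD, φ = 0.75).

E100XX → F_EXX = 100 ksi.
Effective throat t_e = 0.707 × 0.3125 = 0.2209 in.
Total length L = 21 in; A_we = 0.2209 × 21 = 4.64 in².
F_nw = 0.6 F_EXX = 0.6 × 100 = 60 ksi.
φR_n = 0.75 × 60 × 4.64 = 208.8 kips.

φR_n ≈ 209 kips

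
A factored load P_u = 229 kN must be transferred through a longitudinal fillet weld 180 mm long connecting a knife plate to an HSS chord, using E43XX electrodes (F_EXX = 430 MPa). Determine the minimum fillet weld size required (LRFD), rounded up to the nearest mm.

Total weld length L = 180 mm.
Required throat t_e = P_u / (φ × 0.6 F_EXX × L) = 229 / (0.75 × 0.6 × 430 × 180 × 10⁻³) = 6.575 mm.
Required leg w = t_e / 0.707 = 9.3 mm → use 10 mm.

w = 10 mm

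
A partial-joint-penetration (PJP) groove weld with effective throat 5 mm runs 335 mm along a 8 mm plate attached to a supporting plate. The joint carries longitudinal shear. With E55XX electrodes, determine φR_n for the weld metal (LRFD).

φR_n ≈ 415 kN

E55XX → F_EXX = 550 MPa.
Effective throat (given) t_e = 5 mm.
A_we = 5 × 335 = 1675 mm².
F_nw = 0.6 F_EXX = 330 MPa.
φR_n = 0.75 × 330 × 1675 × 10⁻³ = 414.6 kN.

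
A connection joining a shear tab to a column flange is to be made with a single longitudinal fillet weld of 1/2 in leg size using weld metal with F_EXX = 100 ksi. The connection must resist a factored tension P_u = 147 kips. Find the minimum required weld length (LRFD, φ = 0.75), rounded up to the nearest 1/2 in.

Throat t_e = 0.707 × 0.5 = 0.3535 in.
φr_n = 0.75 × 0.6 × 100 × 0.3535 = 15.91 kips/in.
L_req = P_u / φr_n = 147 / 15.91 = 9.241 in total.
Round up → use L = 9.5 in.

L = 9.5 in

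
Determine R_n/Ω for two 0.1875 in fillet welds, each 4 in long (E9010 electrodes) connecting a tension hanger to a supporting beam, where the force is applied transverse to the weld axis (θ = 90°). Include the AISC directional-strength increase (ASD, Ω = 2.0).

R_n/Ω ≈ 43 kips

E90XX → F_EXX = 90 ksi.
t_e = 0.707 × 0.1875 = 0.1326 in; A_we = 0.1326 × 8 = 1.06 in².
Directional factor: 1.0 + 0.5 sin^1.5(90°) = 1.5.
F_nw = 0.6 × 90 × 1.5 = 81 ksi.
R_n/Ω = (81 × 1.06) / 2.0 = 42.95 kips.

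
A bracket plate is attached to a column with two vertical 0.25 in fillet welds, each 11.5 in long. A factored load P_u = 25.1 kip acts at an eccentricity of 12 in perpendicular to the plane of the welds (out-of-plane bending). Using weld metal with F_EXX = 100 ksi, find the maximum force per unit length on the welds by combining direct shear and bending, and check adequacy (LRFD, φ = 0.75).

f_max ≈ 6.92 kip/in; adequate

L_w = 2 × 11.5 = 23 in; section modulus (unit throat) S = 2 × L²/6 = 44.08 in².
Direct shear f_v = P/L_w = 25.1/23 = 1.091 kip/in.
Moment M = P × e = 25.1 × 12 = 301.2 kip·in; bending f_b = M/S = 6.833 kip/in.
f_max = √(f_v² + f_b²) = √(1.091² + 6.833²) = 6.919 kip/in.
φr_n = 0.75 × 0.6 × 100 × (0.707 × 0.25) = 7.954 kip/in → adequate.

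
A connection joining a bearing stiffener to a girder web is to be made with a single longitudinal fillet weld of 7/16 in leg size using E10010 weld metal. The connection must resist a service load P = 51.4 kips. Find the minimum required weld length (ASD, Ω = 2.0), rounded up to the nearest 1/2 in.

E100XX → F_EXX = 100 ksi.
Throat t_e = 0.707 × 0.4375 = 0.3093 in.
r_n/Ω = (0.6 × 100 × 0.3093) / 2.0 = 9.279 kip/in.
L_req = P / (r_n/Ω) = 51.4 / 9.279 = 5.539 in total.
Round up → use L = 6 in.

L = 6 in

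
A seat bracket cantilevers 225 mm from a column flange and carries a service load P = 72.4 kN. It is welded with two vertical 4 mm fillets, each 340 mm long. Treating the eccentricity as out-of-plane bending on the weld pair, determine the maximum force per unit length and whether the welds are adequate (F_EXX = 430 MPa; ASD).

f_max ≈ 436 N/mm; NOT adequate

L_w = 2 × 340 = 680 mm; section modulus (unit throat) S = 2 × L²/6 = 38530 mm².
Direct shear f_v = P/L_w = 72.4×10³/680 = 106.5 N/mm.
Moment M = P × e = 72.4×10³ × 225 = 16290000 N·mm; bending f_b = M/S = 422.8 N/mm.
f_max = √(f_v² + f_b²) = √(106.5² + 422.8²) = 436 N/mm.
r_n/Ω = (1/2.0) × 0.6 × 430 × (0.707 × 4) = 364.8 N/mm → NOT adequate.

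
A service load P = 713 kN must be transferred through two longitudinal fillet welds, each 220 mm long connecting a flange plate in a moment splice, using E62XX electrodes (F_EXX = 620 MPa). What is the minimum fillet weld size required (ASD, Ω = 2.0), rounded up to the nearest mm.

Total weld length L = 440 mm.
Required throat t_e = P × Ω / (0.6 F_EXX × L) = 713 × 2.0 / (0.6 × 620 × 440 × 10⁻³) = 8.712 mm.
Required leg w = t_e / 0.707 = 12.32 mm → use 13 mm.

w = 13 mm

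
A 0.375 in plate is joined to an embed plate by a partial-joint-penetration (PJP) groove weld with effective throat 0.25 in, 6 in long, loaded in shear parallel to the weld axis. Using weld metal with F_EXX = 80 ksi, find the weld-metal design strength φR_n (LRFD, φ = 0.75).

φR_n ≈ 54 kips

Effective throat (given) t_e = 0.25 in.
A_we = 0.25 × 6 = 1.5 in².
F_nw = 0.6 F_EXX = 48 ksi.
φR_n = 0.75 × 48 × 1.5 = 54 kips.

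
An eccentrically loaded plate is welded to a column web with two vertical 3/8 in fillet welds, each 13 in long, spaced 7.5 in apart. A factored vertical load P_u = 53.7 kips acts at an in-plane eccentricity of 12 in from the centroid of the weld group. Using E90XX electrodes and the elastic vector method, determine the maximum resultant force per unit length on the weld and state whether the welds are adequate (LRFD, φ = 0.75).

E90XX → F_EXX = 90 ksi.
Total weld length L_w = 26 in. Treat welds as unit-width lines.
Polar moment about centroid: J = 2[d³/12 + d(b/2)²] = 2[13³/12 + 13×3.75²] = 731.8 in³.
Direct shear f_v = P/L_w = 53.7 / 26 = 2.065 kip/in (vertical).
Torsion M = P·e = 53.7 × 12 = 644.4 kip·in.
Critical point at (x, y) = (3.75, 6.5) from centroid. f_tx = M·y/J = 5.724 kip/in; f_ty = M·x/J = 3.302 kip/in.
Resultant f_max = √[f_tx² + (f_v + f_ty)²] = √[5.724² + (2.065 + 3.302)²] = 7.847 kip/in.
Capacity per unit length: φr_n = 0.75 × 0.6 × 90 × (0.707 × 0.375) = 10.74 kip/in.
7.847 ≤ 10.74 → adequate.

f_max ≈ 7.85 kip/in; adequate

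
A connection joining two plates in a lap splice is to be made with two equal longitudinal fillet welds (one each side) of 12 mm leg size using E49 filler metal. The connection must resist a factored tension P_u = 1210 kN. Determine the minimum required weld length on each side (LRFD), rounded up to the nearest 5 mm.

L = 325 mm on each side

E49XX → F_EXX = 490 MPa.
Throat t_e = 0.707 × 12 = 8.484 mm.
φr_n = 0.75 × 0.6 × 490 × 8.484 × 10⁻³ = 1.871 kN/mm.
L_req = P_u / φr_n = 1210 / 1.871 = 646.8 mm total.
Per side: 646.8 / 2 = 323.4 mm.
Round up → use L = 325 mm on each side.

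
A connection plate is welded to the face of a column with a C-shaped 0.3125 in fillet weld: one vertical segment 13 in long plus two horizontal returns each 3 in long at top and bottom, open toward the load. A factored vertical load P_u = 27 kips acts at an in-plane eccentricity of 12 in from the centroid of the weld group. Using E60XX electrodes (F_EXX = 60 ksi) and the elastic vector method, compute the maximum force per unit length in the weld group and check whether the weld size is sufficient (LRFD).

f_max ≈ 5.69 kip/in; adequate

Total weld length L_w = 19 in. Treat welds as unit-width lines.
Centroid: x̄ = 2×3×1.5 / 19 = 0.4737 in from the vertical weld.
Polar moment about centroid: J = I_x + I_y = [13³/12 + 2×3×6.5²] + [13×0.4737² + 2(3³/12 + 3×1.026²)] = 450.3 in³.
Direct shear f_v = P/L_w = 27 / 19 = 1.421 kip/in (vertical).
Torsion M = P·e = 27 × 12 = 324 kip·in.
Critical point at (x, y) = (2.526, 6.5) from centroid. f_tx = M·y/J = 4.677 kip/in; f_ty = M·x/J = 1.818 kip/in.
Resultant f_max = √[f_tx² + (f_v + f_ty)²] = √[4.677² + (1.421 + 1.818)²] = 5.689 kip/in.
Capacity per unit length: φr_n = 0.75 × 0.6 × 60 × (0.707 × 0.3125) = 5.965 kip/in.
5.689 ≤ 5.965 → adequate.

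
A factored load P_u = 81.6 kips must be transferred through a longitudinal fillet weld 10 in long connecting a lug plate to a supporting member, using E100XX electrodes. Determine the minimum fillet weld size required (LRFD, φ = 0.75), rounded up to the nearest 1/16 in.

E100XX → F_EXX = 100 ksi.
Total weld length L = 10 in.
Required throat t_e = P_u / (φ × 0.6 F_EXX × L) = 81.6 / (0.75 × 0.6 × 100 × 10) = 0.1813 in.
Required leg w = t_e / 0.707 = 0.2565 in → use 5/16 in.

w = 5/16 in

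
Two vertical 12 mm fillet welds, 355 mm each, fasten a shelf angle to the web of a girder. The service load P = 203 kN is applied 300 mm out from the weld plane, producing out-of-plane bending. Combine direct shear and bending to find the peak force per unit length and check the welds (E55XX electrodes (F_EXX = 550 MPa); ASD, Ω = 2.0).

L_w = 2 × 355 = 710 mm; section modulus (unit throat) S = 2 × L²/6 = 42010 mm².
Direct shear f_v = P/L_w = 203×10³/710 = 285.9 N/mm.
Moment M = P × e = 203×10³ × 300 = 60900000 N·mm; bending f_b = M/S = 1450 N/mm.
f_max = √(f_v² + f_b²) = √(285.9² + 1450²) = 1478 N/mm.
r_n/Ω = (1/2.0) × 0.6 × 550 × (0.707 × 12) = 1400 N/mm → NOT adequate.

f_max ≈ 1480 N/mm; NOT adequate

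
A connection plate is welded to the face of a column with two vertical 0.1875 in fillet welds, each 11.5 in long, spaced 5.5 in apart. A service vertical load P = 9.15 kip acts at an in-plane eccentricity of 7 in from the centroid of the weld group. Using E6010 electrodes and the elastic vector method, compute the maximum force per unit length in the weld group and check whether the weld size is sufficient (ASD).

f_max ≈ 1.18 kip/in; adequate

E60XX → F_EXX = 60 ksi.
Total weld length L_w = 23 in. Treat welds as unit-width lines.
Polar moment about centroid: J = 2[d³/12 + d(b/2)²] = 2[11.5³/12 + 11.5×2.75²] = 427.4 in³.
Direct shear f_v = P/L_w = 9.15 / 23 = 0.3978 kip/in (vertical).
Torsion M = P·e = 9.15 × 7 = 64.05 kip·in.
Critical point at (x, y) = (2.75, 5.75) from centroid. f_tx = M·y/J = 0.8617 kip/in; f_ty = M·x/J = 0.4121 kip/in.
Resultant f_max = √[f_tx² + (f_v + f_ty)²] = √[0.8617² + (0.3978 + 0.4121)²] = 1.183 kip/in.
Capacity per unit length: r_n/Ω = (1/2.0) × 0.6 × 60 × (0.707 × 0.1875) = 2.386 kip/in.
1.183 ≤ 2.386 → adequate.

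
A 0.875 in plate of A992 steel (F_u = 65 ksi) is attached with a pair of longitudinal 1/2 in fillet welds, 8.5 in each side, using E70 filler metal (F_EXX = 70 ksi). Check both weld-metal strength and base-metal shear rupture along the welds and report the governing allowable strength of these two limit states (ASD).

R_n/Ω ≈ 126 kip (weld metal governs)

t_e = 0.707 × 0.5 = 0.3535 in; L = 17 in.
Weld metal: R_n/Ω = (1/2.0) × 0.6 × 70 × 0.3535 × 17 = 126.2 kip.
Base metal (shear rupture): R_n/Ω = (1/2.0) × 0.6 × 65 × 0.875 × 17 = 290.1 kip.
Governing: weld metal.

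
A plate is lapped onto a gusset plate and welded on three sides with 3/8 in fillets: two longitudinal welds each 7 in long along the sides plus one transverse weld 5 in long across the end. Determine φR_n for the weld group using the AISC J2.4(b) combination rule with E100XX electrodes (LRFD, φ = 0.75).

φR_n ≈ 231 kip

E100XX → F_EXX = 100 ksi.
t_e = 0.707 × 0.375 = 0.2651 in.
R_nwl = 0.6 × 100 × 0.2651 × 14 = 222.7 kip (longitudinal, 2 welds).
R_nwt = 0.6 × 100 × 0.2651 × 5 = 79.54 kip (transverse, base value).
(i) R_nwl + R_nwt = 302.2 kip; (ii) 0.85 R_nwl + 1.5 R_nwt = 308.6 kip.
R_n = max = 308.6 kip [governs: (ii)]; φR_n = 231.5 kip.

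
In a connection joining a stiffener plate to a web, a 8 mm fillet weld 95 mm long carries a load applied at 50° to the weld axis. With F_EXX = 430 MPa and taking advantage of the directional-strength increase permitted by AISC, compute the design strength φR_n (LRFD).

φR_n ≈ 139 kN

t_e = 0.707 × 8 = 5.656 mm; A_we = 5.656 × 95 = 537.3 mm².
Directional factor: 1.0 + 0.5 sin^1.5(50°) = 1.335.
F_nw = 0.6 × 430 × 1.335 = 344.5 MPa.
φR_n = 0.75 × 344.5 × 537.3 × 10⁻³ = 138.8 kN.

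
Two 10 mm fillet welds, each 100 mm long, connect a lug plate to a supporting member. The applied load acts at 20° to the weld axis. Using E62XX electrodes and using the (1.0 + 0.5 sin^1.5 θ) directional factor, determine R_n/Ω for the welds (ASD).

R_n/Ω ≈ 289 kN

E62XX → F_EXX = 620 MPa.
t_e = 0.707 × 10 = 7.07 mm; A_we = 7.07 × 200 = 1414 mm².
Directional factor: 1.0 + 0.5 sin^1.5(20°) = 1.1.
F_nw = 0.6 × 620 × 1.1 = 409.2 MPa.
R_n/Ω = (409.2 × 1414) / 2.0 × 10⁻³ = 289.3 kN.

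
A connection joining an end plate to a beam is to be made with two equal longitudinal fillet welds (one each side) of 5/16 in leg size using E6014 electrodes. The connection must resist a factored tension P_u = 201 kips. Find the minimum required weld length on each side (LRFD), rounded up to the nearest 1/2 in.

L = 17 in on each side

E60XX → F_EXX = 60 ksi.
Throat t_e = 0.707 × 0.3125 = 0.2209 in.
φr_n = 0.75 × 0.6 × 60 × 0.2209 = 5.965 kips/in.
L_req = P_u / φr_n = 201 / 5.965 = 33.69 in total.
Per side: 33.69 / 2 = 16.85 in.
Round up → use L = 17 in on each side.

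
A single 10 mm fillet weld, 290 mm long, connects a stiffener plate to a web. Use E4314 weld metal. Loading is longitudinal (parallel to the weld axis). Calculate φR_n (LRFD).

E43XX → F_EXX = 430 MPa.
Effective throat t_e = 0.707 × 10 = 7.07 mm.
Total length L = 290 mm; A_we = 7.07 × 290 = 2050 mm².
F_nw = 0.6 F_EXX = 0.6 × 430 = 258 MPa.
φR_n = 0.75 × 258 × 2050 × 10⁻³ = 396.7 kN.

φR_n ≈ 397 kN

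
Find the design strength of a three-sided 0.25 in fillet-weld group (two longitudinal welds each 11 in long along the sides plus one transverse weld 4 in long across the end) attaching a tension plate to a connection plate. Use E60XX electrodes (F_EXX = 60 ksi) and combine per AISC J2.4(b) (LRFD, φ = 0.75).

φR_n ≈ 124 kip

t_e = 0.707 × 0.25 = 0.1767 in.
R_nwl = 0.6 × 60 × 0.1767 × 22 = 140 kip (longitudinal, 2 welds).
R_nwt = 0.6 × 60 × 0.1767 × 4 = 25.45 kip (transverse, base value).
(i) R_nwl + R_nwt = 165.4 kip; (ii) 0.85 R_nwl + 1.5 R_nwt = 157.2 kip.
R_n = max = 165.4 kip [governs: (i)]; φR_n = 124.1 kip.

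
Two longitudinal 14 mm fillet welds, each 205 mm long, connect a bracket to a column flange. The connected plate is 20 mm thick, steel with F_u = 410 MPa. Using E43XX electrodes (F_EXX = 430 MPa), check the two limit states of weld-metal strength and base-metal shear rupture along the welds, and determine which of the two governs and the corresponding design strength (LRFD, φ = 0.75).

t_e = 0.707 × 14 = 9.898 mm; L = 410 mm.
Weld metal: φR_n = 0.75 × 0.6 × 430 × 9.898 × 410 × 10⁻³ = 785.3 kN.
Base metal (shear rupture): φR_n = 0.75 × 0.6 × 410 × 20 × 410 × 10⁻³ = 1513 kN.
Governing: weld metal.

φR_n ≈ 785 kN (weld metal governs)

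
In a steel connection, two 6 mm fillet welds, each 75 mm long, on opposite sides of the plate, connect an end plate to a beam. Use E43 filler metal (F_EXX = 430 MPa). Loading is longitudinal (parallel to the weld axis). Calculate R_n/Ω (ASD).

R_n/Ω ≈ 82.1 kN

Effective throat t_e = 0.707 × 6 = 4.242 mm.
Total length L = 150 mm; A_we = 4.242 × 150 = 636.3 mm².
F_nw = 0.6 F_EXX = 0.6 × 430 = 258 MPa.
R_n = 258 × 636.3 × 10⁻³ = 164.2 kN; R_n/Ω = 164.2/2.0 = 82.08 kN.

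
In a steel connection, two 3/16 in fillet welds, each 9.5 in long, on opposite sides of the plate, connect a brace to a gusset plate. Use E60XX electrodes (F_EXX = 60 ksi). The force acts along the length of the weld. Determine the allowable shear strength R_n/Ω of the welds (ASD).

Effective throat t_e = 0.707 × 0.1875 = 0.1326 in.
Total length L = 19 in; A_we = 0.1326 × 19 = 2.519 in².
F_nw = 0.6 F_EXX = 0.6 × 60 = 36 ksi.
R_n = 36 × 2.519 = 90.67 kip; R_n/Ω = 90.67/2.0 = 45.34 kip.

R_n/Ω ≈ 45.3 kip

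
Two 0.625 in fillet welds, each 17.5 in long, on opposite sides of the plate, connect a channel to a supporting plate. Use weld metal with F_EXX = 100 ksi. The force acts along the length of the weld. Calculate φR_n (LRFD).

φR_n ≈ 696 kips

Effective throat t_e = 0.707 × 0.625 = 0.4419 in.
Total length L = 35 in; A_we = 0.4419 × 35 = 15.47 in².
F_nw = 0.6 F_EXX = 0.6 × 100 = 60 ksi.
φR_n = 0.75 × 60 × 15.47 = 696 kips.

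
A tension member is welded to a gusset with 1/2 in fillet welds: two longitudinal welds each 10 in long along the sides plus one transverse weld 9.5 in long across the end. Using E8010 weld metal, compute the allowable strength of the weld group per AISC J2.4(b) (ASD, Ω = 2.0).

E80XX → F_EXX = 80 ksi.
t_e = 0.707 × 0.5 = 0.3535 in.
R_nwl = 0.6 × 80 × 0.3535 × 20 = 339.4 kip (longitudinal, 2 welds).
R_nwt = 0.6 × 80 × 0.3535 × 9.5 = 161.2 kip (transverse, base value).
(i) R_nwl + R_nwt = 500.6 kip; (ii) 0.85 R_nwl + 1.5 R_nwt = 530.2 kip.
R_n = max = 530.2 kip [governs: (ii)]; R_n/Ω = 265.1 kip.

R_n/Ω ≈ 265 kip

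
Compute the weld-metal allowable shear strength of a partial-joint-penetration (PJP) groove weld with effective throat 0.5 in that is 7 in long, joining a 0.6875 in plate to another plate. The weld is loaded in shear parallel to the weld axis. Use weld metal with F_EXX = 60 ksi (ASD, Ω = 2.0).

Effective throat (given) t_e = 0.5 in.
A_we = 0.5 × 7 = 3.5 in².
F_nw = 0.6 F_EXX = 36 ksi.
R_n/Ω = (36 × 3.5) / 2.0 = 63 kip.

R_n/Ω ≈ 63 kip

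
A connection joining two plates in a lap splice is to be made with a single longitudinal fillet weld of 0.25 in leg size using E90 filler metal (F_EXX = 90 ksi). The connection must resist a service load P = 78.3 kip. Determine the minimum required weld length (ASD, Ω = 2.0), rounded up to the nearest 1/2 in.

Throat t_e = 0.707 × 0.25 = 0.1767 in.
r_n/Ω = (0.6 × 90 × 0.1767) / 2.0 = 4.772 kip/in.
L_req = P / (r_n/Ω) = 78.3 / 4.772 = 16.41 in total.
Round up → use L = 16.5 in.

L = 16.5 in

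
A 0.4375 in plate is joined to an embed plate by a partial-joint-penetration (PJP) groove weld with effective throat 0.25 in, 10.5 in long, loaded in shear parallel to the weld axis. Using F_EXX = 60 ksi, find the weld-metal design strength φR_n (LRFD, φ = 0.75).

Effective throat (given) t_e = 0.25 in.
A_we = 0.25 × 10.5 = 2.625 in².
F_nw = 0.6 F_EXX = 36 ksi.
φR_n = 0.75 × 36 × 2.625 = 70.88 kip.

φR_n ≈ 70.9 kip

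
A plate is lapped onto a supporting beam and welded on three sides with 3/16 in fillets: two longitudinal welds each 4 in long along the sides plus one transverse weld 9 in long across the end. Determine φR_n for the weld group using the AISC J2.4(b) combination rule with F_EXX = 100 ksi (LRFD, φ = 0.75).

φR_n ≈ 121 kip

t_e = 0.707 × 0.1875 = 0.1326 in.
R_nwl = 0.6 × 100 × 0.1326 × 8 = 63.63 kip (longitudinal, 2 welds).
R_nwt = 0.6 × 100 × 0.1326 × 9 = 71.58 kip (transverse, base value).
(i) R_nwl + R_nwt = 135.2 kip; (ii) 0.85 R_nwl + 1.5 R_nwt = 161.5 kip.
R_n = max = 161.5 kip [governs: (ii)]; φR_n = 121.1 kip.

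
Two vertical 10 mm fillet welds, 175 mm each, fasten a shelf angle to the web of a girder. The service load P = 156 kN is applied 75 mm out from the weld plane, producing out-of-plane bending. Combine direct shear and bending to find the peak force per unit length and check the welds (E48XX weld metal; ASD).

E48XX → F_EXX = 480 MPa.
L_w = 2 × 175 = 350 mm; section modulus (unit throat) S = 2 × L²/6 = 10210 mm².
Direct shear f_v = P/L_w = 156×10³/350 = 445.7 N/mm.
Moment M = P × e = 156×10³ × 75 = 11700000 N·mm; bending f_b = M/S = 1146 N/mm.
f_max = √(f_v² + f_b²) = √(445.7² + 1146²) = 1230 N/mm.
r_n/Ω = (1/2.0) × 0.6 × 480 × (0.707 × 10) = 1018 N/mm → NOT adequate.

f_max ≈ 1230 N/mm; NOT adequate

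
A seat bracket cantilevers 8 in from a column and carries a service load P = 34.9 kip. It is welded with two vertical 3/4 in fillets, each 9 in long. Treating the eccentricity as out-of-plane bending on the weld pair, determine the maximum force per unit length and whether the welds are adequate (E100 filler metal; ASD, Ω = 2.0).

E100XX → F_EXX = 100 ksi.
L_w = 2 × 9 = 18 in; section modulus (unit throat) S = 2 × L²/6 = 27 in².
Direct shear f_v = P/L_w = 34.9/18 = 1.939 kip/in.
Moment M = P × e = 34.9 × 8 = 279.2 kip·in; bending f_b = M/S = 10.34 kip/in.
f_max = √(f_v² + f_b²) = √(1.939² + 10.34²) = 10.52 kip/in.
r_n/Ω = (1/2.0) × 0.6 × 100 × (0.707 × 0.75) = 15.91 kip/in → adequate.

f_max ≈ 10.5 kip/in; adequate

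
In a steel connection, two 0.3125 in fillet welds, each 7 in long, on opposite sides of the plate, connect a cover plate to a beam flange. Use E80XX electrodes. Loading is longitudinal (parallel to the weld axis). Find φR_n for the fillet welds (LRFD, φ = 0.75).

E80XX → F_EXX = 80 ksi.
Effective throat t_e = 0.707 × 0.3125 = 0.2209 in.
Total length L = 14 in; A_we = 0.2209 × 14 = 3.093 in².
F_nw = 0.6 F_EXX = 0.6 × 80 = 48 ksi.
φR_n = 0.75 × 48 × 3.093 = 111.4 kip.

φR_n ≈ 111 kip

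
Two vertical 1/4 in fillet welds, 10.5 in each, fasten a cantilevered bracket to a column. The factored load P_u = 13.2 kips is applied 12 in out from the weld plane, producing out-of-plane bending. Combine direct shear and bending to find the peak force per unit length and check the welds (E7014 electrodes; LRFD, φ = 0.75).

f_max ≈ 4.36 kip/in; adequate

E70XX → F_EXX = 70 ksi.
L_w = 2 × 10.5 = 21 in; section modulus (unit throat) S = 2 × L²/6 = 36.75 in².
Direct shear f_v = P/L_w = 13.2/21 = 0.6286 kip/in.
Moment M = P × e = 13.2 × 12 = 158.4 kip·in; bending f_b = M/S = 4.31 kip/in.
f_max = √(f_v² + f_b²) = √(0.6286² + 4.31²) = 4.356 kip/in.
φr_n = 0.75 × 0.6 × 70 × (0.707 × 0.25) = 5.568 kip/in → adequate.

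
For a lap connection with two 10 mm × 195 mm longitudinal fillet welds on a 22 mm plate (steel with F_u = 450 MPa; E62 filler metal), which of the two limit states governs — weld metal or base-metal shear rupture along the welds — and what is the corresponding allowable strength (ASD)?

R_n/Ω ≈ 513 kN (weld metal governs)

E62XX → F_EXX = 620 MPa.
t_e = 0.707 × 10 = 7.07 mm; L = 390 mm.
Weld metal: R_n/Ω = (1/2.0) × 0.6 × 620 × 7.07 × 390 × 10⁻³ = 512.9 kN.
Base metal (shear rupture): R_n/Ω = (1/2.0) × 0.6 × 450 × 22 × 390 × 10⁻³ = 1158 kN.
Governing: weld metal.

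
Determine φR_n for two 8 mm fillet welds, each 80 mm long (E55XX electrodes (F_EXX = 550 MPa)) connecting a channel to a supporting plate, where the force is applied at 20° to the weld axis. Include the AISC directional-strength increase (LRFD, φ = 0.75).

t_e = 0.707 × 8 = 5.656 mm; A_we = 5.656 × 160 = 905 mm².
Directional factor: 1.0 + 0.5 sin^1.5(20°) = 1.1.
F_nw = 0.6 × 550 × 1.1 = 363 MPa.
φR_n = 0.75 × 363 × 905 × 10⁻³ = 246.4 kN.

φR_n ≈ 246 kN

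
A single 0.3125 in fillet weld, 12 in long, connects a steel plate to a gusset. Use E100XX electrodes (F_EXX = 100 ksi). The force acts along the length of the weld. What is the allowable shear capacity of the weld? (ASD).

Effective throat t_e = 0.707 × 0.3125 = 0.2209 in.
Total length L = 12 in; A_we = 0.2209 × 12 = 2.651 in².
F_nw = 0.6 F_EXX = 0.6 × 100 = 60 ksi.
R_n = 60 × 2.651 = 159.1 kip; R_n/Ω = 159.1/2.0 = 79.54 kip.

R_n/Ω ≈ 79.5 kip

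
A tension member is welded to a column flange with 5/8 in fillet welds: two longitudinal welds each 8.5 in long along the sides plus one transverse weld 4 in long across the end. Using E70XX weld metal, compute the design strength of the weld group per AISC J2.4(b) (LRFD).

φR_n ≈ 292 kip

E70XX → F_EXX = 70 ksi.
t_e = 0.707 × 0.625 = 0.4419 in.
R_nwl = 0.6 × 70 × 0.4419 × 17 = 315.5 kip (longitudinal, 2 welds).
R_nwt = 0.6 × 70 × 0.4419 × 4 = 74.23 kip (transverse, base value).
(i) R_nwl + R_nwt = 389.7 kip; (ii) 0.85 R_nwl + 1.5 R_nwt = 379.5 kip.
R_n = max = 389.7 kip [governs: (i)]; φR_n = 292.3 kip.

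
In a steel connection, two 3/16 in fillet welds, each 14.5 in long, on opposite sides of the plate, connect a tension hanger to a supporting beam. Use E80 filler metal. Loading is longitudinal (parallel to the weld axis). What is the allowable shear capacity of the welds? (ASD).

R_n/Ω ≈ 92.3 kips

E80XX → F_EXX = 80 ksi.
Effective throat t_e = 0.707 × 0.1875 = 0.1326 in.
Total length L = 29 in; A_we = 0.1326 × 29 = 3.844 in².
F_nw = 0.6 F_EXX = 0.6 × 80 = 48 ksi.
R_n = 48 × 3.844 = 184.5 kips; R_n/Ω = 184.5/2.0 = 92.26 kips.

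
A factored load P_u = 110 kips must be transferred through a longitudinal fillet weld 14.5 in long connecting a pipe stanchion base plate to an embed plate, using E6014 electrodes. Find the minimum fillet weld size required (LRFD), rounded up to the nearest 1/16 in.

w = 7/16 in

E60XX → F_EXX = 60 ksi.
Total weld length L = 14.5 in.
Required throat t_e = P_u / (φ × 0.6 F_EXX × L) = 110 / (0.75 × 0.6 × 60 × 14.5) = 0.281 in.
Required leg w = t_e / 0.707 = 0.3974 in → use 7/16 in.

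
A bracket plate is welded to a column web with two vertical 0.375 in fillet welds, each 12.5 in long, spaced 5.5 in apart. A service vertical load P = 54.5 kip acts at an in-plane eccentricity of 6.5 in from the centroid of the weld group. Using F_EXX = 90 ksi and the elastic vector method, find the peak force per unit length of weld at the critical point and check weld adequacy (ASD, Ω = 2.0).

Total weld length L_w = 25 in. Treat welds as unit-width lines.
Polar moment about centroid: J = 2[d³/12 + d(b/2)²] = 2[12.5³/12 + 12.5×2.75²] = 514.6 in³.
Direct shear f_v = P/L_w = 54.5 / 25 = 2.18 kip/in (vertical).
Torsion M = P·e = 54.5 × 6.5 = 354.25 kip·in.
Critical point at (x, y) = (2.75, 6.25) from centroid. f_tx = M·y/J = 4.303 kip/in; f_ty = M·x/J = 1.893 kip/in.
Resultant f_max = √[f_tx² + (f_v + f_ty)²] = √[4.303² + (2.18 + 1.893)²] = 5.925 kip/in.
Capacity per unit length: r_n/Ω = (1/2.0) × 0.6 × 90 × (0.707 × 0.375) = 7.158 kip/in.
5.925 ≤ 7.158 → adequate.

f_max ≈ 5.92 kip/in; adequate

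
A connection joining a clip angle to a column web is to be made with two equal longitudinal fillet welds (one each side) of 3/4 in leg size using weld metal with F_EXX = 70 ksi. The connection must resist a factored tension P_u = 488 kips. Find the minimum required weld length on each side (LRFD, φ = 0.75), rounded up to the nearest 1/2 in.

Throat t_e = 0.707 × 0.75 = 0.5302 in.
φr_n = 0.75 × 0.6 × 70 × 0.5302 = 16.7 kips/in.
L_req = P_u / φr_n = 488 / 16.7 = 29.22 in total.
Per side: 29.22 / 2 = 14.61 in.
Round up → use L = 15 in on each side.

L = 15 in on each side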